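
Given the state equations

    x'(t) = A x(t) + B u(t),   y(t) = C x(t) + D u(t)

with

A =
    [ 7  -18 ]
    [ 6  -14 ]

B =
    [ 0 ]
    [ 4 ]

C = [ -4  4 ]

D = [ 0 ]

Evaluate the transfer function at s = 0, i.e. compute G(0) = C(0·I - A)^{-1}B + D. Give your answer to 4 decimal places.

G(0) = C(-A)^{-1}B + D = -C A^{-1} B + D.
det A = 10, so A^{-1} = (1/10)·adj(A) = [[-7/5, 9/5], [-3/5, 7/10]]
A^{-1} B = [36/5, 14/5]^T
C A^{-1} B = -88/5
G(0) = D - C A^{-1} B = 0 - (-88/5) = 88/5 ≈ 17.6000

17.6000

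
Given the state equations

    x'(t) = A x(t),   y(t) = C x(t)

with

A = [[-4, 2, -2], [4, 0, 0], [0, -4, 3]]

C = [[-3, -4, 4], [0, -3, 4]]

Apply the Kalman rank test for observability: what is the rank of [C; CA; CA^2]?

CA = [[-4, -22, 18], [-12, -16, 12]]
CA^2 = [[-72, -80, 62], [-16, -72, 60]]
Observability matrix O = [C; CA; CA^2] = [[-3, -4, 4], [0, -3, 4], [-4, -22, 18], [-12, -16, 12], [-72, -80, 62], [-16, -72, 60]]
Take the 3×3 submatrix of O formed by rows 1, 2, 3: [[-3, -4, 4], [0, -3, 4], [-4, -22, 18]]. Its determinant is (-3)·((-3)·18 - 4·(-22)) - (-4)·(0·18 - 4·(-4)) + 4·(0·(-22) - (-3)·(-4)) = (-3)·34 - (-4)·16 + 4·(-12) = -86 ≠ 0.
So rank(O) ≥ 3; since O has 3 columns, rank(O) = 3.
rank(O) = 3 = n, so the pair (A, C) is completely observable.

3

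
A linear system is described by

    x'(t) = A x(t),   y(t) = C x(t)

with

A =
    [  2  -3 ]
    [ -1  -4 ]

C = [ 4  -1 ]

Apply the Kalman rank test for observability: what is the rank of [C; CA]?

CA = [[9, -8]]
Observability matrix O = [C; CA] = [[4, -1], [9, -8]]
det(O) = 4·(-8) - (-1)·9 = -32 - (-9) = -23 ≠ 0, so rank(O) = 2.
rank(O) = 2 = n, so the pair (A, C) is completely observable.

2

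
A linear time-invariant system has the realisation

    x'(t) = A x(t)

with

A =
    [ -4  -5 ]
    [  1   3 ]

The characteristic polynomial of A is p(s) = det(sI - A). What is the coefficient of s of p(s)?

For a 2×2 matrix, det(sI - A) = s^2 - (tr A)s + det A.
tr A = -1, det A = -7.
So p(s) = s^2 + s - 7.
The coefficient of s is 1.

1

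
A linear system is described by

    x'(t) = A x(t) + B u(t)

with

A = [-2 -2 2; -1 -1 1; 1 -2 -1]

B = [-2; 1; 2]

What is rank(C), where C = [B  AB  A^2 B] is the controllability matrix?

AB = [[6], [3], [-6]]
A^2B = [[-30], [-15], [6]]
Controllability matrix C = [B  AB  A^2B] = [[-2, 6, -30], [1, 3, -15], [2, -6, 6]]
det(C) = (-2)·(3·6 - (-15)·(-6)) - 6·(1·6 - (-15)·2) + (-30)·(1·(-6) - 3·2) = (-2)·(-72) - 6·36 + (-30)·(-12) = 288 ≠ 0, so rank(C) = 3.
rank(C) = 3 = n, so the pair (A, B) is completely controllable.

3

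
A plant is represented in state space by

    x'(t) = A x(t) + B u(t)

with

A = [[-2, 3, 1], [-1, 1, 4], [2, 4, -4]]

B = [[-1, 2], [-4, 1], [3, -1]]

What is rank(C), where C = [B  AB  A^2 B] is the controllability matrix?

3

AB = [[-7, -2], [9, -5], [-30, 12]]
A^2B = [[11, 1], [-104, 45], [142, -72]]
Controllability matrix C = [B  AB  A^2B] = [[-1, 2, -7, -2, 11, 1], [-4, 1, 9, -5, -104, 45], [3, -1, -30, 12, 142, -72]]
Take the 3×3 submatrix of C formed by columns 1, 2, 3: [[-1, 2, -7], [-4, 1, 9], [3, -1, -30]]. Its determinant is (-1)·(1·(-30) - 9·(-1)) - 2·((-4)·(-30) - 9·3) + (-7)·((-4)·(-1) - 1·3) = (-1)·(-21) - 2·93 + (-7)·1 = -172 ≠ 0.
So rank(C) ≥ 3; since C has 3 rows, rank(C) = 3.
rank(C) = 3 = n, so the pair (A, B) is completely controllable.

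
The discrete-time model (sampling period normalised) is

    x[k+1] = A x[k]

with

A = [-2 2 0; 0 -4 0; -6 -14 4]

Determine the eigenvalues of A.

det(zI - A) = z^3 - (tr A)z^2 + (M11 + M22 + M33)z - det A, where Mii is the 2×2 principal minor of A obtained by deleting row i and column i.
tr A = (-2) + (-4) + 4 = -2; M11 = (-4)·4 - 0·(-14) = -16 - 0 = -16; M22 = (-2)·4 - 0·(-6) = -8 - 0 = -8; M33 = (-2)·(-4) - 2·0 = 8 - 0 = 8; sum of minors = -16.
det A = (-2)·((-4)·4 - 0·(-14)) - 2·(0·4 - 0·(-6)) + 0·(0·(-14) - (-4)·(-6)) = (-2)·(-16) - 2·0 + 0·(-24) = 32.
So p(z) = det(zI - A) = z^3 + 2z^2 - 16z - 32.
Rational-root test: any integer root divides -32. Testing small divisors, z = -2 works: p(-2) = -8 + 8 + 32 + (-32) = 0, so (z + 2) is a factor.
Dividing, p(z) = (z + 2)(z^2 - 16).
Factor z^2 - 16: two numbers with sum 0 and product -16 are 4 and -4, so z^2 - 16 = (z - 4)(z + 4).
Hence p(z) = (z - 4) (z + 2) (z + 4), with roots -4, -2, 4.

-4, -2, 4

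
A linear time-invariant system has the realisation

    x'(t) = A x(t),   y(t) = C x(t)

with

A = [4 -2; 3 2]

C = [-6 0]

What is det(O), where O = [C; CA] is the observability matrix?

CA = [[-24, 12]]
Observability matrix O = [C; CA] = [[-6, 0], [-24, 12]]
det(O) = (-6)·12 - 0·(-24) = -72 - 0 = -72
Since det(O) ≠ 0, rank(O) = 2 and the system is completely observable.

-72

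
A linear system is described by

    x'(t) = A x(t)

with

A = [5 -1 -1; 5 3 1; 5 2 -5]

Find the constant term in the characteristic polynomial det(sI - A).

110

Expand det(sI - A) for the 3×3 matrix.
p(s) = s^3 - 3s^2 - 17s + 110.
(Check: constant term = det(-A) = (-1)^3 det A = 110; coefficient of s^2 = -tr A = -3.)
The constant term is 110.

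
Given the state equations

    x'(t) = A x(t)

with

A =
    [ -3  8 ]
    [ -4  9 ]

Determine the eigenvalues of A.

det(sI - A) = s^2 - (tr A)s + det A, with tr A = (-3) + 9 = 6 and det A = (-3)·9 - 8·(-4) = -27 - (-32) = 5.
So p(s) = det(sI - A) = s^2 - 6s + 5.
Factor s^2 - 6s + 5: two numbers with sum 6 and product 5 are 5 and 1, so s^2 - 6s + 5 = (s - 5)(s - 1).
Hence p(s) = (s - 5) (s - 1), with roots 1, 5.
At least one eigenvalue has non-negative real part, so the system is not asymptotically stable.

1, 5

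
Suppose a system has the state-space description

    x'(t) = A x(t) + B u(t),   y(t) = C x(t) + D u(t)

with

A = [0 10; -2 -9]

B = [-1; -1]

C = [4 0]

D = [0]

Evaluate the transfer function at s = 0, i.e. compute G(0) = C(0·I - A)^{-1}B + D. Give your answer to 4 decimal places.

-3.8000

G(0) = C(-A)^{-1}B + D = -C A^{-1} B + D.
det A = 20, so A^{-1} = (1/20)·adj(A) = [[-9/20, -1/2], [1/10, 0]]
A^{-1} B = [19/20, -1/10]^T
C A^{-1} B = 19/5
G(0) = D - C A^{-1} B = 0 - (19/5) = -19/5 ≈ -3.8000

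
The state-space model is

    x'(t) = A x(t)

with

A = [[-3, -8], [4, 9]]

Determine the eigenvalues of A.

1, 5

det(sI - A) = s^2 - (tr A)s + det A, with tr A = (-3) + 9 = 6 and det A = (-3)·9 - (-8)·4 = -27 - (-32) = 5.
So p(s) = det(sI - A) = s^2 - 6s + 5.
Factor s^2 - 6s + 5: two numbers with sum 6 and product 5 are 5 and 1, so s^2 - 6s + 5 = (s - 5)(s - 1).
Hence p(s) = (s - 5) (s - 1), with roots 1, 5.
At least one eigenvalue has non-negative real part, so the system is not asymptotically stable.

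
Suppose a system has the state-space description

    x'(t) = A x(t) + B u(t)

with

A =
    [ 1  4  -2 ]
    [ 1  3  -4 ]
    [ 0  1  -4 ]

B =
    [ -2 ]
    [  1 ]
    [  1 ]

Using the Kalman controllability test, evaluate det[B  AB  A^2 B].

AB = [[0], [-3], [-3]]
A^2B = [[-6], [3], [9]]
Controllability matrix C = [B  AB  A^2B] = [[-2, 0, -6], [1, -3, 3], [1, -3, 9]]
Expanding along the first row, det(C) = (-2)·((-3)·9 - 3·(-3)) - 0·(1·9 - 3·1) + (-6)·(1·(-3) - (-3)·1) = (-2)·(-18) - 0·6 + (-6)·0 = 36
Since det(C) ≠ 0, rank(C) = 3 and the system is completely controllable.

36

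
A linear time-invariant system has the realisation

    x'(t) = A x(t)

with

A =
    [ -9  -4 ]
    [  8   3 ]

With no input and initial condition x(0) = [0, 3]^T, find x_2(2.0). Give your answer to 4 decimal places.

0.8119

det(sI - A) = s^2 - (tr A)s + det A, with tr A = (-9) + 3 = -6 and det A = (-9)·3 - (-4)·8 = -27 - (-32) = 5.
So p(s) = det(sI - A) = s^2 + 6s + 5.
Factor s^2 + 6s + 5: two numbers with sum -6 and product 5 are -1 and -5, so s^2 + 6s + 5 = (s + 1)(s + 5).
Hence p(s) = (s + 1) (s + 5), with roots -5, -1.
The eigenvalues -5, -1 are distinct and real, so A is diagonalisable and x(t) = e^{At} x(0) = V diag(e^{λ_i t}) V^{-1} x(0), where the columns of V are the eigenvectors.
λ = -5: A - (-5)I = [[-4, -4], [8, 8]]. Row 1 gives (-4)·v1 + (-4)·v2 = 0, so take v_1 = [1, -1]^T.
λ = -1: A - (-1)I = [[-8, -4], [8, 4]]. Row 1 gives (-8)·v1 + (-4)·v2 = 0, so take v_2 = [1, -2]^T.
V = [v_1 v_2] = [[1, 1], [-1, -2]] has det V = -1, so V^{-1} = adj(V)/det V = [[2, 1], [-1, -1]].
Modal coordinates z(0) = V^{-1} x(0): 2·0 + 1·3 = 3; (-1)·0 + (-1)·3 = -3; so z(0) = [3, -3]^T.
x_2(t) = Σ_i (v_i)_2 · z_i(0) · e^{λ_i t} (row 2 of V times the modal terms).
x_2(2.0) = (-1)·3·e^{-5·2.0} + (-2)·(-3)·e^{-1·2.0} = (-3)·0.000045 + 6·0.135335 = 0.8119.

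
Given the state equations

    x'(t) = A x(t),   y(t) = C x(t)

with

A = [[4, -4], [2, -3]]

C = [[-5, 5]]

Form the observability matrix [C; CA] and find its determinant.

CA = [[-10, 5]]
Observability matrix O = [C; CA] = [[-5, 5], [-10, 5]]
det(O) = (-5)·5 - 5·(-10) = -25 - (-50) = 25
Since det(O) ≠ 0, rank(O) = 2 and the system is completely observable.

25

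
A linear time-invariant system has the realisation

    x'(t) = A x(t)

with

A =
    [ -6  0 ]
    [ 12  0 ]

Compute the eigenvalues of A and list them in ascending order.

det(sI - A) = s^2 - (tr A)s + det A, with tr A = (-6) + 0 = -6 and det A = (-6)·0 - 0·12 = 0 - 0 = 0.
So p(s) = det(sI - A) = s^2 + 6s.
Factor s^2 + 6s: two numbers with sum -6 and product 0 are 0 and -6, so s^2 + 6s = s(s + 6).
Hence p(s) = s (s + 6), with roots -6, 0.
At least one eigenvalue has non-negative real part, so the system is not asymptotically stable.

-6, 0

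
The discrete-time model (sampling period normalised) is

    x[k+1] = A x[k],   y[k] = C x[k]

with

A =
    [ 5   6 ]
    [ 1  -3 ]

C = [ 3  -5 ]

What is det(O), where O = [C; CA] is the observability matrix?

CA = [[10, 33]]
Observability matrix O = [C; CA] = [[3, -5], [10, 33]]
det(O) = 3·33 - (-5)·10 = 99 - (-50) = 149
Since det(O) ≠ 0, rank(O) = 2 and the system is completely observable.

149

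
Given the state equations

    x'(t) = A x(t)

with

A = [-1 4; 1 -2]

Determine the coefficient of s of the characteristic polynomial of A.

For a 2×2 matrix, det(sI - A) = s^2 - (tr A)s + det A.
tr A = -3, det A = -2.
So p(s) = s^2 + 3s - 2.
The coefficient of s is 3.

3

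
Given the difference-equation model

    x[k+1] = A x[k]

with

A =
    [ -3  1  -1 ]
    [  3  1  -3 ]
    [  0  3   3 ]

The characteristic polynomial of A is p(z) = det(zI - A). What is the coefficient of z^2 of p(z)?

-1

Expand det(zI - A) for the 3×3 matrix.
p(z) = z^3 - z^2 - 3z + 54.
(Check: constant term = det(-A) = (-1)^3 det A = 54; coefficient of z^2 = -tr A = -1.)
The coefficient of z^2 is -1.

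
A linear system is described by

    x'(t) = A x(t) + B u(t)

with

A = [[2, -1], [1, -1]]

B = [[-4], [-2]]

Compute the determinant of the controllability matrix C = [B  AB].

AB = [[-6], [-2]]
Controllability matrix C = [B  AB] = [[-4, -6], [-2, -2]]
det(C) = (-4)·(-2) - (-6)·(-2) = 8 - 12 = -4
Since det(C) ≠ 0, rank(C) = 2 and the system is completely controllable.

-4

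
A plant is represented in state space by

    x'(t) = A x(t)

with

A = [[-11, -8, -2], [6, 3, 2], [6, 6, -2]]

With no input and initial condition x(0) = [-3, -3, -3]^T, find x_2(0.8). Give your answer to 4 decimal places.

det(sI - A) = s^3 - (tr A)s^2 + (M11 + M22 + M33)s - det A, where Mii is the 2×2 principal minor of A obtained by deleting row i and column i.
tr A = (-11) + 3 + (-2) = -10; M11 = 3·(-2) - 2·6 = -6 - 12 = -18; M22 = (-11)·(-2) - (-2)·6 = 22 - (-12) = 34; M33 = (-11)·3 - (-8)·6 = -33 - (-48) = 15; sum of minors = 31.
det A = (-11)·(3·(-2) - 2·6) - (-8)·(6·(-2) - 2·6) + (-2)·(6·6 - 3·6) = (-11)·(-18) - (-8)·(-24) + (-2)·18 = -30.
So p(s) = det(sI - A) = s^3 + 10s^2 + 31s + 30.
Rational-root test: any integer root divides 30. Testing small divisors, s = -2 works: p(-2) = -8 + 40 + (-62) + 30 = 0, so (s + 2) is a factor.
Dividing, p(s) = (s + 2)(s^2 + 8s + 15).
Factor s^2 + 8s + 15: two numbers with sum -8 and product 15 are -3 and -5, so s^2 + 8s + 15 = (s + 3)(s + 5).
Hence p(s) = (s + 2) (s + 3) (s + 5), with roots -5, -3, -2.
The eigenvalues -5, -3, -2 are distinct and real, so A is diagonalisable and x(t) = e^{At} x(0) = V diag(e^{λ_i t}) V^{-1} x(0), where the columns of V are the eigenvectors.
λ = -5: A - (-5)I = [[-6, -8, -2], [6, 8, 2], [6, 6, 3]]. v must be orthogonal to every row; (row 1) × (row 3) = [-12, 6, 12], so take v_1 = [2, -1, -2]^T.
λ = -3: A - (-3)I = [[-8, -8, -2], [6, 6, 2], [6, 6, 1]]. v must be orthogonal to every row; (row 1) × (row 2) = [-4, 4, 0], so take v_2 = [-1, 1, 0]^T.
λ = -2: A - (-2)I = [[-9, -8, -2], [6, 5, 2], [6, 6, 0]]. v must be orthogonal to every row; (row 1) × (row 2) = [-6, 6, 3], so take v_3 = [2, -2, -1]^T.
V = [v_1 v_2 v_3] = [[2, -1, 2], [-1, 1, -2], [-2, 0, -1]] has det V = -1, so V^{-1} = adj(V)/det V = [[1, 1, 0], [-3, -2, -2], [-2, -2, -1]].
Modal coordinates z(0) = V^{-1} x(0): 1·(-3) + 1·(-3) + 0·(-3) = -6; (-3)·(-3) + (-2)·(-3) + (-2)·(-3) = 21; (-2)·(-3) + (-2)·(-3) + (-1)·(-3) = 15; so z(0) = [-6, 21, 15]^T.
x_2(t) = Σ_i (v_i)_2 · z_i(0) · e^{λ_i t} (row 2 of V times the modal terms).
x_2(0.8) = (-1)·(-6)·e^{-5·0.8} + 1·21·e^{-3·0.8} + (-2)·15·e^{-2·0.8} = 6·0.018316 + 21·0.090718 + (-30)·0.201897 = -4.0419.

-4.0419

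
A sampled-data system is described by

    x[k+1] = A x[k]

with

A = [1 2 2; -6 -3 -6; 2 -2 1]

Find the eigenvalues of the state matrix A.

-3, -1, 3

det(zI - A) = z^3 - (tr A)z^2 + (M11 + M22 + M33)z - det A, where Mii is the 2×2 principal minor of A obtained by deleting row i and column i.
tr A = 1 + (-3) + 1 = -1; M11 = (-3)·1 - (-6)·(-2) = -3 - 12 = -15; M22 = 1·1 - 2·2 = 1 - 4 = -3; M33 = 1·(-3) - 2·(-6) = -3 - (-12) = 9; sum of minors = -9.
det A = 1·((-3)·1 - (-6)·(-2)) - 2·((-6)·1 - (-6)·2) + 2·((-6)·(-2) - (-3)·2) = 1·(-15) - 2·6 + 2·18 = 9.
So p(z) = det(zI - A) = z^3 + z^2 - 9z - 9.
Rational-root test: any integer root divides -9. Testing small divisors, z = -1 works: p(-1) = -1 + 1 + 9 + (-9) = 0, so (z + 1) is a factor.
Dividing, p(z) = (z + 1)(z^2 - 9).
Factor z^2 - 9: two numbers with sum 0 and product -9 are 3 and -3, so z^2 - 9 = (z - 3)(z + 3).
Hence p(z) = (z - 3) (z + 1) (z + 3), with roots -3, -1, 3.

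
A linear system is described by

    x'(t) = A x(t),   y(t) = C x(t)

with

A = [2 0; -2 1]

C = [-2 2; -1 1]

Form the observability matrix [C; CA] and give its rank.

2

CA = [[-8, 2], [-4, 1]]
Observability matrix O = [C; CA] = [[-2, 2], [-1, 1], [-8, 2], [-4, 1]]
Take the 2×2 submatrix of O formed by rows 1, 3: [[-2, 2], [-8, 2]]. Its determinant is (-2)·2 - 2·(-8) = -4 - (-16) = 12 ≠ 0.
So rank(O) ≥ 2; since O has 2 columns, rank(O) = 2.
rank(O) = 2 = n, so the pair (A, C) is completely observable.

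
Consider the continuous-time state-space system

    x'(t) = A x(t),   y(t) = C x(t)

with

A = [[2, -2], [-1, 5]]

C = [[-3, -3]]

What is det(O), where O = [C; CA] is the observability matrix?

CA = [[-3, -9]]
Observability matrix O = [C; CA] = [[-3, -3], [-3, -9]]
det(O) = (-3)·(-9) - (-3)·(-3) = 27 - 9 = 18
Since det(O) ≠ 0, rank(O) = 2 and the system is completely observable.

18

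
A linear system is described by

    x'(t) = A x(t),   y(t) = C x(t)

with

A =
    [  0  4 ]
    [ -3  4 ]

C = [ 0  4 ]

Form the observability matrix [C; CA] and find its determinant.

CA = [[-12, 16]]
Observability matrix O = [C; CA] = [[0, 4], [-12, 16]]
det(O) = 0·16 - 4·(-12) = 0 - (-48) = 48
Since det(O) ≠ 0, rank(O) = 2 and the system is completely observable.

48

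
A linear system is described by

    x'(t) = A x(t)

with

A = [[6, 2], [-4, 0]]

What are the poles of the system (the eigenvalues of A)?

2, 4

det(sI - A) = s^2 - (tr A)s + det A, with tr A = 6 + 0 = 6 and det A = 6·0 - 2·(-4) = 0 - (-8) = 8.
So p(s) = det(sI - A) = s^2 - 6s + 8.
Factor s^2 - 6s + 8: two numbers with sum 6 and product 8 are 4 and 2, so s^2 - 6s + 8 = (s - 4)(s - 2).
Hence p(s) = (s - 4) (s - 2), with roots 2, 4.
At least one eigenvalue has non-negative real part, so the system is not asymptotically stable.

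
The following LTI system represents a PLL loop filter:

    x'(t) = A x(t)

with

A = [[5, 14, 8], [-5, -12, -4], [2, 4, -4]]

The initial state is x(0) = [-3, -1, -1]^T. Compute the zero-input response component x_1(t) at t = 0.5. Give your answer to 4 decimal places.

det(sI - A) = s^3 - (tr A)s^2 + (M11 + M22 + M33)s - det A, where Mii is the 2×2 principal minor of A obtained by deleting row i and column i.
tr A = 5 + (-12) + (-4) = -11; M11 = (-12)·(-4) - (-4)·4 = 48 - (-16) = 64; M22 = 5·(-4) - 8·2 = -20 - 16 = -36; M33 = 5·(-12) - 14·(-5) = -60 - (-70) = 10; sum of minors = 38.
det A = 5·((-12)·(-4) - (-4)·4) - 14·((-5)·(-4) - (-4)·2) + 8·((-5)·4 - (-12)·2) = 5·64 - 14·28 + 8·4 = -40.
So p(s) = det(sI - A) = s^3 + 11s^2 + 38s + 40.
Rational-root test: any integer root divides 40. Testing small divisors, s = -2 works: p(-2) = -8 + 44 + (-76) + 40 = 0, so (s + 2) is a factor.
Dividing, p(s) = (s + 2)(s^2 + 9s + 20).
Factor s^2 + 9s + 20: two numbers with sum -9 and product 20 are -4 and -5, so s^2 + 9s + 20 = (s + 4)(s + 5).
Hence p(s) = (s + 2) (s + 4) (s + 5), with roots -5, -4, -2.
The eigenvalues -5, -4, -2 are distinct and real, so A is diagonalisable and x(t) = e^{At} x(0) = V diag(e^{λ_i t}) V^{-1} x(0), where the columns of V are the eigenvectors.
λ = -5: A - (-5)I = [[10, 14, 8], [-5, -7, -4], [2, 4, 1]]. v must be orthogonal to every row; (row 1) × (row 3) = [-18, 6, 12], so take v_1 = [3, -1, -2]^T.
λ = -4: A - (-4)I = [[9, 14, 8], [-5, -8, -4], [2, 4, 0]]. v must be orthogonal to every row; (row 1) × (row 2) = [8, -4, -2], so take v_2 = [-4, 2, 1]^T.
λ = -2: A - (-2)I = [[7, 14, 8], [-5, -10, -4], [2, 4, -2]]. v must be orthogonal to every row; (row 1) × (row 2) = [24, -12, 0], so take v_3 = [-2, 1, 0]^T.
V = [v_1 v_2 v_3] = [[3, -4, -2], [-1, 2, 1], [-2, 1, 0]] has det V = -1, so V^{-1} = adj(V)/det V = [[1, 2, 0], [2, 4, 1], [-3, -5, -2]].
Modal coordinates z(0) = V^{-1} x(0): 1·(-3) + 2·(-1) + 0·(-1) = -5; 2·(-3) + 4·(-1) + 1·(-1) = -11; (-3)·(-3) + (-5)·(-1) + (-2)·(-1) = 16; so z(0) = [-5, -11, 16]^T.
x_1(t) = Σ_i (v_i)_1 · z_i(0) · e^{λ_i t} (row 1 of V times the modal terms).
x_1(0.5) = 3·(-5)·e^{-5·0.5} + (-4)·(-11)·e^{-4·0.5} + (-2)·16·e^{-2·0.5} = (-15)·0.082085 + 44·0.135335 + (-32)·0.367879 = -7.0487.

-7.0487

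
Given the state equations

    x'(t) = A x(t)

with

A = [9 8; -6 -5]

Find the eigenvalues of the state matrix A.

1, 3

det(sI - A) = s^2 - (tr A)s + det A, with tr A = 9 + (-5) = 4 and det A = 9·(-5) - 8·(-6) = -45 - (-48) = 3.
So p(s) = det(sI - A) = s^2 - 4s + 3.
Factor s^2 - 4s + 3: two numbers with sum 4 and product 3 are 3 and 1, so s^2 - 4s + 3 = (s - 3)(s - 1).
Hence p(s) = (s - 3) (s - 1), with roots 1, 3.
At least one eigenvalue has non-negative real part, so the system is not asymptotically stable.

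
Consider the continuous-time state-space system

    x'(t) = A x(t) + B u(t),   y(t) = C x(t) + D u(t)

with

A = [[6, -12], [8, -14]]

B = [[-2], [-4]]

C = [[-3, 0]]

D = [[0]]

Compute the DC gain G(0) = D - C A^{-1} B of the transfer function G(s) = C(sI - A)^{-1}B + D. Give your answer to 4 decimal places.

-5.0000

G(0) = C(-A)^{-1}B + D = -C A^{-1} B + D.
det A = 12, so A^{-1} = (1/12)·adj(A) = [[-7/6, 1], [-2/3, 1/2]]
A^{-1} B = [-5/3, -2/3]^T
C A^{-1} B = 5
G(0) = D - C A^{-1} B = 0 - (5) = -5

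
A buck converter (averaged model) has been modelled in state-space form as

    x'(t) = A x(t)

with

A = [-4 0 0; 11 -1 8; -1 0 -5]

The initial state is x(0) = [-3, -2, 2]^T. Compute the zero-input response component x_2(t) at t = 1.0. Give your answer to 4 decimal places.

-2.5067

det(sI - A) = s^3 - (tr A)s^2 + (M11 + M22 + M33)s - det A, where Mii is the 2×2 principal minor of A obtained by deleting row i and column i.
tr A = (-4) + (-1) + (-5) = -10; M11 = (-1)·(-5) - 8·0 = 5 - 0 = 5; M22 = (-4)·(-5) - 0·(-1) = 20 - 0 = 20; M33 = (-4)·(-1) - 0·11 = 4 - 0 = 4; sum of minors = 29.
det A = (-4)·((-1)·(-5) - 8·0) - 0·(11·(-5) - 8·(-1)) + 0·(11·0 - (-1)·(-1)) = (-4)·5 - 0·(-47) + 0·(-1) = -20.
So p(s) = det(sI - A) = s^3 + 10s^2 + 29s + 20.
Rational-root test: any integer root divides 20. Testing small divisors, s = -1 works: p(-1) = -1 + 10 + (-29) + 20 = 0, so (s + 1) is a factor.
Dividing, p(s) = (s + 1)(s^2 + 9s + 20).
Factor s^2 + 9s + 20: two numbers with sum -9 and product 20 are -4 and -5, so s^2 + 9s + 20 = (s + 4)(s + 5).
Hence p(s) = (s + 1) (s + 4) (s + 5), with roots -5, -4, -1.
The eigenvalues -5, -4, -1 are distinct and real, so A is diagonalisable and x(t) = e^{At} x(0) = V diag(e^{λ_i t}) V^{-1} x(0), where the columns of V are the eigenvectors.
λ = -5: A - (-5)I = [[1, 0, 0], [11, 4, 8], [-1, 0, 0]]. v must be orthogonal to every row; (row 1) × (row 2) = [0, -8, 4], so take v_1 = [0, -2, 1]^T.
λ = -4: A - (-4)I = [[0, 0, 0], [11, 3, 8], [-1, 0, -1]]. v must be orthogonal to every row; (row 2) × (row 3) = [-3, 3, 3], so take v_2 = [-1, 1, 1]^T.
λ = -1: A - (-1)I = [[-3, 0, 0], [11, 0, 8], [-1, 0, -4]]. v must be orthogonal to every row; (row 1) × (row 2) = [0, 24, 0], so take v_3 = [0, 1, 0]^T.
V = [v_1 v_2 v_3] = [[0, -1, 0], [-2, 1, 1], [1, 1, 0]] has det V = -1, so V^{-1} = adj(V)/det V = [[1, 0, 1], [-1, 0, 0], [3, 1, 2]].
Modal coordinates z(0) = V^{-1} x(0): 1·(-3) + 0·(-2) + 1·2 = -1; (-1)·(-3) + 0·(-2) + 0·2 = 3; 3·(-3) + 1·(-2) + 2·2 = -7; so z(0) = [-1, 3, -7]^T.
x_2(t) = Σ_i (v_i)_2 · z_i(0) · e^{λ_i t} (row 2 of V times the modal terms).
x_2(1.0) = (-2)·(-1)·e^{-5·1.0} + 1·3·e^{-4·1.0} + 1·(-7)·e^{-1·1.0} = 2·0.006738 + 3·0.018316 + (-7)·0.367879 = -2.5067.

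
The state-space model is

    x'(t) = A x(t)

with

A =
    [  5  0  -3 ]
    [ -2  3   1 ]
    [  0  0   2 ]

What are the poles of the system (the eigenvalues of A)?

det(sI - A) = s^3 - (tr A)s^2 + (M11 + M22 + M33)s - det A, where Mii is the 2×2 principal minor of A obtained by deleting row i and column i.
tr A = 5 + 3 + 2 = 10; M11 = 3·2 - 1·0 = 6 - 0 = 6; M22 = 5·2 - (-3)·0 = 10 - 0 = 10; M33 = 5·3 - 0·(-2) = 15 - 0 = 15; sum of minors = 31.
det A = 5·(3·2 - 1·0) - 0·((-2)·2 - 1·0) + (-3)·((-2)·0 - 3·0) = 5·6 - 0·(-4) + (-3)·0 = 30.
So p(s) = det(sI - A) = s^3 - 10s^2 + 31s - 30.
Rational-root test: any integer root divides -30. Testing small divisors, s = 2 works: p(2) = 8 + (-40) + 62 + (-30) = 0, so (s - 2) is a factor.
Dividing, p(s) = (s - 2)(s^2 - 8s + 15).
Factor s^2 - 8s + 15: two numbers with sum 8 and product 15 are 5 and 3, so s^2 - 8s + 15 = (s - 5)(s - 3).
Hence p(s) = (s - 5) (s - 3) (s - 2), with roots 2, 3, 5.
At least one eigenvalue has non-negative real part, so the system is not asymptotically stable.

2, 3, 5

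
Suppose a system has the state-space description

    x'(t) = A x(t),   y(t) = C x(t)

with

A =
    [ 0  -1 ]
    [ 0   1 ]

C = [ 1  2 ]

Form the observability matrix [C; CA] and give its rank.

2

CA = [[0, 1]]
Observability matrix O = [C; CA] = [[1, 2], [0, 1]]
det(O) = 1·1 - 2·0 = 1 - 0 = 1 ≠ 0, so rank(O) = 2.
rank(O) = 2 = n, so the pair (A, C) is completely observable.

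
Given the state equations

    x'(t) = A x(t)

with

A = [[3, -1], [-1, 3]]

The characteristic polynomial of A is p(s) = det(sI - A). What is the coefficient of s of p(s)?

For a 2×2 matrix, det(sI - A) = s^2 - (tr A)s + det A.
tr A = 6, det A = 8.
So p(s) = s^2 - 6s + 8.
The coefficient of s is -6.

-6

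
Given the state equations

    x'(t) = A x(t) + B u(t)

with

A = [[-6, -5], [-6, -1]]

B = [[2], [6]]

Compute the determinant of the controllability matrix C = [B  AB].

216

AB = [[-42], [-18]]
Controllability matrix C = [B  AB] = [[2, -42], [6, -18]]
det(C) = 2·(-18) - (-42)·6 = -36 - (-252) = 216
Since det(C) ≠ 0, rank(C) = 2 and the system is completely controllable.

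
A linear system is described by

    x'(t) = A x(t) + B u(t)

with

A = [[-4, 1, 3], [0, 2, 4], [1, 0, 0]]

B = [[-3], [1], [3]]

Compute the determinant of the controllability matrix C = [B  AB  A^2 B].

3239

AB = [[22], [14], [-3]]
A^2B = [[-83], [16], [22]]
Controllability matrix C = [B  AB  A^2B] = [[-3, 22, -83], [1, 14, 16], [3, -3, 22]]
Expanding along the first row, det(C) = (-3)·(14·22 - 16·(-3)) - 22·(1·22 - 16·3) + (-83)·(1·(-3) - 14·3) = (-3)·356 - 22·(-26) + (-83)·(-45) = 3239
Since det(C) ≠ 0, rank(C) = 3 and the system is completely controllable.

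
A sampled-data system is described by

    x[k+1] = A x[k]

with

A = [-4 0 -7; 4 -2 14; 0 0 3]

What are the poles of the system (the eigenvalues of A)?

-4, -2, 3

det(zI - A) = z^3 - (tr A)z^2 + (M11 + M22 + M33)z - det A, where Mii is the 2×2 principal minor of A obtained by deleting row i and column i.
tr A = (-4) + (-2) + 3 = -3; M11 = (-2)·3 - 14·0 = -6 - 0 = -6; M22 = (-4)·3 - (-7)·0 = -12 - 0 = -12; M33 = (-4)·(-2) - 0·4 = 8 - 0 = 8; sum of minors = -10.
det A = (-4)·((-2)·3 - 14·0) - 0·(4·3 - 14·0) + (-7)·(4·0 - (-2)·0) = (-4)·(-6) - 0·12 + (-7)·0 = 24.
So p(z) = det(zI - A) = z^3 + 3z^2 - 10z - 24.
Rational-root test: any integer root divides -24. Testing small divisors, z = -2 works: p(-2) = -8 + 12 + 20 + (-24) = 0, so (z + 2) is a factor.
Dividing, p(z) = (z + 2)(z^2 + z - 12).
Factor z^2 + z - 12: two numbers with sum -1 and product -12 are 3 and -4, so z^2 + z - 12 = (z - 3)(z + 4).
Hence p(z) = (z - 3) (z + 2) (z + 4), with roots -4, -2, 3.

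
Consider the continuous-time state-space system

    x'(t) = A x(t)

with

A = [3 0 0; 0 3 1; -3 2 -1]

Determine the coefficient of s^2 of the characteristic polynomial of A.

-5

Expand det(sI - A) for the 3×3 matrix.
p(s) = s^3 - 5s^2 + s + 15.
(Check: constant term = det(-A) = (-1)^3 det A = 15; coefficient of s^2 = -tr A = -5.)
The coefficient of s^2 is -5.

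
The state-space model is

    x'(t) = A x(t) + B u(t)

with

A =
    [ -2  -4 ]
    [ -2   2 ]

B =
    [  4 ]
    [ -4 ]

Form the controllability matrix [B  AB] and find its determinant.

AB = [[8], [-16]]
Controllability matrix C = [B  AB] = [[4, 8], [-4, -16]]
det(C) = 4·(-16) - 8·(-4) = -64 - (-32) = -32
Since det(C) ≠ 0, rank(C) = 2 and the system is completely controllable.

-32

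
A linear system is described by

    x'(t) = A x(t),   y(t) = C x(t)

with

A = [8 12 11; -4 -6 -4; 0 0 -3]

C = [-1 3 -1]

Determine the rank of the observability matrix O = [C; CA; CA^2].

2

CA = [[-20, -30, -20]]
CA^2 = [[-40, -60, -40]]
Observability matrix O = [C; CA; CA^2] = [[-1, 3, -1], [-20, -30, -20], [-40, -60, -40]]
The columns c1, c2, c3 of O are linearly dependent: -c1 + c3 = 0 (check each entry), so rank(O) ≤ 2.
The 2×2 minor from rows 1, 2, columns 1, 2 is (-1)·(-30) - 3·(-20) = 30 - (-60) = 90 ≠ 0, so rank(O) = 2.
rank(O) = 2 < n = 3, so the pair (A, C) is not completely observable.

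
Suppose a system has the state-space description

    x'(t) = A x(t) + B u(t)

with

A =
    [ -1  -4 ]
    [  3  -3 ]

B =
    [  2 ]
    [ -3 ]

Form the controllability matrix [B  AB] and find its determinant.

60

AB = [[10], [15]]
Controllability matrix C = [B  AB] = [[2, 10], [-3, 15]]
det(C) = 2·15 - 10·(-3) = 30 - (-30) = 60
Since det(C) ≠ 0, rank(C) = 2 and the system is completely controllable.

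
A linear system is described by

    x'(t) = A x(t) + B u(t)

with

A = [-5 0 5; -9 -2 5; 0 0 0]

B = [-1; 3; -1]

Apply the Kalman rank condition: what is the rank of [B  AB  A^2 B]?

2

AB = [[0], [-2], [0]]
A^2B = [[0], [4], [0]]
Controllability matrix C = [B  AB  A^2B] = [[-1, 0, 0], [3, -2, 4], [-1, 0, 0]]
The rows r1, r2, r3 of C are linearly dependent: -r1 + r3 = 0 (check each entry), so rank(C) ≤ 2.
The 2×2 minor from rows 1, 2, columns 1, 2 is (-1)·(-2) - 0·3 = 2 - 0 = 2 ≠ 0, so rank(C) = 2.
rank(C) = 2 < n = 3, so the pair (A, B) is not completely controllable.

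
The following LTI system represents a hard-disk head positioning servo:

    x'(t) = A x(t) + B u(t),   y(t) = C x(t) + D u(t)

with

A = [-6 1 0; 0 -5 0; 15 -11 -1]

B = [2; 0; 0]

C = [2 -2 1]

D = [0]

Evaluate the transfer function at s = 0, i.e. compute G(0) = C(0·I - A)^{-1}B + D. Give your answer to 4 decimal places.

5.6667

G(0) = C(-A)^{-1}B + D = -C A^{-1} B + D.
det A = -30, so A^{-1} = (1/-30)·adj(A) = [[-1/6, -1/30, 0], [0, -1/5, 0], [-5/2, 17/10, -1]]
A^{-1} B = [-1/3, 0, -5]^T
C A^{-1} B = -17/3
G(0) = D - C A^{-1} B = 0 - (-17/3) = 17/3 ≈ 5.6667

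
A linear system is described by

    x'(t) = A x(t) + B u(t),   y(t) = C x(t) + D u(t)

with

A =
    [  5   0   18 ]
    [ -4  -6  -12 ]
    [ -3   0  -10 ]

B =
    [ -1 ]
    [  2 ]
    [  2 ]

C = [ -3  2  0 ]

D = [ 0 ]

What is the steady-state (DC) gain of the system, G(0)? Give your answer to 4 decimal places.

-20.5000

G(0) = C(-A)^{-1}B + D = -C A^{-1} B + D.
det A = -24, so A^{-1} = (1/-24)·adj(A) = [[-5/2, 0, -9/2], [1/6, -1/6, 1/2], [3/4, 0, 5/4]]
A^{-1} B = [-13/2, 1/2, 7/4]^T
C A^{-1} B = 41/2
G(0) = D - C A^{-1} B = 0 - (41/2) = -41/2 ≈ -20.5000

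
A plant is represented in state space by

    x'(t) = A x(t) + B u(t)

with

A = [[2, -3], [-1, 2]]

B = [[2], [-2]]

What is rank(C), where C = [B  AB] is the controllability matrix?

AB = [[10], [-6]]
Controllability matrix C = [B  AB] = [[2, 10], [-2, -6]]
det(C) = 2·(-6) - 10·(-2) = -12 - (-20) = 8 ≠ 0, so rank(C) = 2.
rank(C) = 2 = n, so the pair (A, B) is completely controllable.

2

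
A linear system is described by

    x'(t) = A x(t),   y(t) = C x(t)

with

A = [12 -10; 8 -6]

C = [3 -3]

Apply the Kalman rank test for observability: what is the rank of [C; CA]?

CA = [[12, -12]]
Observability matrix O = [C; CA] = [[3, -3], [12, -12]]
Every row of O is a scalar multiple of row 1 = [3, -3] (multipliers 1, 4), so the rows span a one-dimensional space.
O ≠ 0, hence rank(O) = 1.
rank(O) = 1 < n = 2, so the pair (A, C) is not completely observable.

1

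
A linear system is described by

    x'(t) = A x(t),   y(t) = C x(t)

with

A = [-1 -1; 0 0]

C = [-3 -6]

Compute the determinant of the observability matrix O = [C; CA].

9

CA = [[3, 3]]
Observability matrix O = [C; CA] = [[-3, -6], [3, 3]]
det(O) = (-3)·3 - (-6)·3 = -9 - (-18) = 9
Since det(O) ≠ 0, rank(O) = 2 and the system is completely observable.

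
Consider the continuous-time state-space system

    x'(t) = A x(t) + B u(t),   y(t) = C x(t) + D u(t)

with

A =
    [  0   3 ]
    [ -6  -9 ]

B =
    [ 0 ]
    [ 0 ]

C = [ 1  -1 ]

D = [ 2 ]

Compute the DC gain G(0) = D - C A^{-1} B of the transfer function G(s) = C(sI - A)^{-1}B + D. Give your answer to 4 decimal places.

G(0) = C(-A)^{-1}B + D = -C A^{-1} B + D.
det A = 18, so A^{-1} = (1/18)·adj(A) = [[-1/2, -1/6], [1/3, 0]]
A^{-1} B = [0, 0]^T
C A^{-1} B = 0
G(0) = D - C A^{-1} B = 2 - (0) = 2

2.0000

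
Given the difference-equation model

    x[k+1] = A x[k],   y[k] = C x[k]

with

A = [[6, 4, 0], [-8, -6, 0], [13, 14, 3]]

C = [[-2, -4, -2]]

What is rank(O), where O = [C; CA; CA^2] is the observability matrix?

1

CA = [[-6, -12, -6]]
CA^2 = [[-18, -36, -18]]
Observability matrix O = [C; CA; CA^2] = [[-2, -4, -2], [-6, -12, -6], [-18, -36, -18]]
Every row of O is a scalar multiple of row 1 = [-2, -4, -2] (multipliers 1, 3, 9), so the rows span a one-dimensional space.
O ≠ 0, hence rank(O) = 1.
rank(O) = 1 < n = 3, so the pair (A, C) is not completely observable.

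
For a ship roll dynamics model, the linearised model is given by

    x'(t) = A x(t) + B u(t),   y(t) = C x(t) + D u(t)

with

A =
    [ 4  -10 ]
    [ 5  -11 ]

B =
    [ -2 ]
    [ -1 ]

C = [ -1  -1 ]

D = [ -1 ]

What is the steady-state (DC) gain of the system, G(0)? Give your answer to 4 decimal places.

2.0000

G(0) = C(-A)^{-1}B + D = -C A^{-1} B + D.
det A = 6, so A^{-1} = (1/6)·adj(A) = [[-11/6, 5/3], [-5/6, 2/3]]
A^{-1} B = [2, 1]^T
C A^{-1} B = -3
G(0) = D - C A^{-1} B = -1 - (-3) = 2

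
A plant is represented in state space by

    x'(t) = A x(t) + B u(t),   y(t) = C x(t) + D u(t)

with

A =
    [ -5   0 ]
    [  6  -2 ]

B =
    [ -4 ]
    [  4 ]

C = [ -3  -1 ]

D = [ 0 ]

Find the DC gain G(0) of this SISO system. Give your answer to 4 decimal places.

G(0) = C(-A)^{-1}B + D = -C A^{-1} B + D.
det A = 10, so A^{-1} = (1/10)·adj(A) = [[-1/5, 0], [-3/5, -1/2]]
A^{-1} B = [4/5, 2/5]^T
C A^{-1} B = -14/5
G(0) = D - C A^{-1} B = 0 - (-14/5) = 14/5 ≈ 2.8000

2.8000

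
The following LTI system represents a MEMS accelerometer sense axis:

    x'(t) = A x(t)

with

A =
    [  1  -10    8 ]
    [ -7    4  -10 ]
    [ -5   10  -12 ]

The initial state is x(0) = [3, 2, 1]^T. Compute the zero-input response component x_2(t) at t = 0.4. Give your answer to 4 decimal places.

-4.0784

det(sI - A) = s^3 - (tr A)s^2 + (M11 + M22 + M33)s - det A, where Mii is the 2×2 principal minor of A obtained by deleting row i and column i.
tr A = 1 + 4 + (-12) = -7; M11 = 4·(-12) - (-10)·10 = -48 - (-100) = 52; M22 = 1·(-12) - 8·(-5) = -12 - (-40) = 28; M33 = 1·4 - (-10)·(-7) = 4 - 70 = -66; sum of minors = 14.
det A = 1·(4·(-12) - (-10)·10) - (-10)·((-7)·(-12) - (-10)·(-5)) + 8·((-7)·10 - 4·(-5)) = 1·52 - (-10)·34 + 8·(-50) = -8.
So p(s) = det(sI - A) = s^3 + 7s^2 + 14s + 8.
Rational-root test: any integer root divides 8. Testing small divisors, s = -1 works: p(-1) = -1 + 7 + (-14) + 8 = 0, so (s + 1) is a factor.
Dividing, p(s) = (s + 1)(s^2 + 6s + 8).
Factor s^2 + 6s + 8: two numbers with sum -6 and product 8 are -2 and -4, so s^2 + 6s + 8 = (s + 2)(s + 4).
Hence p(s) = (s + 1) (s + 2) (s + 4), with roots -4, -2, -1.
The eigenvalues -4, -2, -1 are distinct and real, so A is diagonalisable and x(t) = e^{At} x(0) = V diag(e^{λ_i t}) V^{-1} x(0), where the columns of V are the eigenvectors.
λ = -4: A - (-4)I = [[5, -10, 8], [-7, 8, -10], [-5, 10, -8]]. v must be orthogonal to every row; (row 1) × (row 2) = [36, -6, -30], so take v_1 = [6, -1, -5]^T.
λ = -2: A - (-2)I = [[3, -10, 8], [-7, 6, -10], [-5, 10, -10]]. v must be orthogonal to every row; (row 1) × (row 2) = [52, -26, -52], so take v_2 = [-2, 1, 2]^T.
λ = -1: A - (-1)I = [[2, -10, 8], [-7, 5, -10], [-5, 10, -11]]. v must be orthogonal to every row; (row 1) × (row 2) = [60, -36, -60], so take v_3 = [5, -3, -5]^T.
V = [v_1 v_2 v_3] = [[6, -2, 5], [-1, 1, -3], [-5, 2, -5]] has det V = 1, so V^{-1} = adj(V)/det V = [[1, 0, 1], [10, -5, 13], [3, -2, 4]].
Modal coordinates z(0) = V^{-1} x(0): 1·3 + 0·2 + 1·1 = 4; 10·3 + (-5)·2 + 13·1 = 33; 3·3 + (-2)·2 + 4·1 = 9; so z(0) = [4, 33, 9]^T.
x_2(t) = Σ_i (v_i)_2 · z_i(0) · e^{λ_i t} (row 2 of V times the modal terms).
x_2(0.4) = (-1)·4·e^{-4·0.4} + 1·33·e^{-2·0.4} + (-3)·9·e^{-1·0.4} = (-4)·0.201897 + 33·0.449329 + (-27)·0.670320 = -4.0784.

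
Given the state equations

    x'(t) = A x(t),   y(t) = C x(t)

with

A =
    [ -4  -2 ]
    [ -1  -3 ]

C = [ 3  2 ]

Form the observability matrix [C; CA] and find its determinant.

-8

CA = [[-14, -12]]
Observability matrix O = [C; CA] = [[3, 2], [-14, -12]]
det(O) = 3·(-12) - 2·(-14) = -36 - (-28) = -8
Since det(O) ≠ 0, rank(O) = 2 and the system is completely observable.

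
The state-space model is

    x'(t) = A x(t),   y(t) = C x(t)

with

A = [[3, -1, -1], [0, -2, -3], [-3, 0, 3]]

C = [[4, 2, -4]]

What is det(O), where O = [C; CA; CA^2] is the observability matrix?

-5144

CA = [[24, -8, -22]]
CA^2 = [[138, -8, -66]]
Observability matrix O = [C; CA; CA^2] = [[4, 2, -4], [24, -8, -22], [138, -8, -66]]
Expanding along the first row, det(O) = 4·((-8)·(-66) - (-22)·(-8)) - 2·(24·(-66) - (-22)·138) + (-4)·(24·(-8) - (-8)·138) = 4·352 - 2·1452 + (-4)·912 = -5144
Since det(O) ≠ 0, rank(O) = 3 and the system is completely observable.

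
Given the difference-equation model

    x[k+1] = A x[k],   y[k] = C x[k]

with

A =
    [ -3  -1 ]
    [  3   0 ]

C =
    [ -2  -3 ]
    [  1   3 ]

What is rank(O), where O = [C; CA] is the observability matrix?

2

CA = [[-3, 2], [6, -1]]
Observability matrix O = [C; CA] = [[-2, -3], [1, 3], [-3, 2], [6, -1]]
Take the 2×2 submatrix of O formed by rows 1, 2: [[-2, -3], [1, 3]]. Its determinant is (-2)·3 - (-3)·1 = -6 - (-3) = -3 ≠ 0.
So rank(O) ≥ 2; since O has 2 columns, rank(O) = 2.
rank(O) = 2 = n, so the pair (A, C) is completely observable.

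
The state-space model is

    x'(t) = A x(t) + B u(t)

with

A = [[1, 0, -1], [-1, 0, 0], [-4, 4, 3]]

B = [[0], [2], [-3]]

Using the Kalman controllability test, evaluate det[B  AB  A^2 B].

AB = [[3], [0], [-1]]
A^2B = [[4], [-3], [-15]]
Controllability matrix C = [B  AB  A^2B] = [[0, 3, 4], [2, 0, -3], [-3, -1, -15]]
Expanding along the first row, det(C) = 0·(0·(-15) - (-3)·(-1)) - 3·(2·(-15) - (-3)·(-3)) + 4·(2·(-1) - 0·(-3)) = 0·(-3) - 3·(-39) + 4·(-2) = 109
Since det(C) ≠ 0, rank(C) = 3 and the system is completely controllable.

109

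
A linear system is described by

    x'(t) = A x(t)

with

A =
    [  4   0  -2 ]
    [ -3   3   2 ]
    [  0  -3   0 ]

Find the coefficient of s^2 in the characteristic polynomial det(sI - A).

-7

Expand det(sI - A) for the 3×3 matrix.
p(s) = s^3 - 7s^2 + 18s - 6.
(Check: constant term = det(-A) = (-1)^3 det A = -6; coefficient of s^2 = -tr A = -7.)
The coefficient of s^2 is -7.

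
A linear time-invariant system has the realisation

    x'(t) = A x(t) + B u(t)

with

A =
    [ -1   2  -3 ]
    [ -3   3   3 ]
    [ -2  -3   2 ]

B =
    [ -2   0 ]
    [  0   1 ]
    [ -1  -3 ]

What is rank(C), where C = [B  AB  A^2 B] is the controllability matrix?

AB = [[5, 11], [3, -6], [2, -9]]
A^2B = [[-5, 4], [0, -78], [-15, -22]]
Controllability matrix C = [B  AB  A^2B] = [[-2, 0, 5, 11, -5, 4], [0, 1, 3, -6, 0, -78], [-1, -3, 2, -9, -15, -22]]
Take the 3×3 submatrix of C formed by columns 1, 2, 3: [[-2, 0, 5], [0, 1, 3], [-1, -3, 2]]. Its determinant is (-2)·(1·2 - 3·(-3)) - 0·(0·2 - 3·(-1)) + 5·(0·(-3) - 1·(-1)) = (-2)·11 - 0·3 + 5·1 = -17 ≠ 0.
So rank(C) ≥ 3; since C has 3 rows, rank(C) = 3.
rank(C) = 3 = n, so the pair (A, B) is completely controllable.

3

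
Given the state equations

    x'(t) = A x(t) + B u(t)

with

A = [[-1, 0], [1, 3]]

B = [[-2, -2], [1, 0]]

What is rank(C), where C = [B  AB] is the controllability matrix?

AB = [[2, 2], [1, -2]]
Controllability matrix C = [B  AB] = [[-2, -2, 2, 2], [1, 0, 1, -2]]
Take the 2×2 submatrix of C formed by columns 1, 2: [[-2, -2], [1, 0]]. Its determinant is (-2)·0 - (-2)·1 = 0 - (-2) = 2 ≠ 0.
So rank(C) ≥ 2; since C has 2 rows, rank(C) = 2.
rank(C) = 2 = n, so the pair (A, B) is completely controllable.

2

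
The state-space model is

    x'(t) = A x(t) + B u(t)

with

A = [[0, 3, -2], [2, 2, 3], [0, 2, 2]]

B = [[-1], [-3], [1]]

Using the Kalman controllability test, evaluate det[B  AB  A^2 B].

AB = [[-11], [-5], [-4]]
A^2B = [[-7], [-44], [-18]]
Controllability matrix C = [B  AB  A^2B] = [[-1, -11, -7], [-3, -5, -44], [1, -4, -18]]
Expanding along the first row, det(C) = (-1)·((-5)·(-18) - (-44)·(-4)) - (-11)·((-3)·(-18) - (-44)·1) + (-7)·((-3)·(-4) - (-5)·1) = (-1)·(-86) - (-11)·98 + (-7)·17 = 1045
Since det(C) ≠ 0, rank(C) = 3 and the system is completely controllable.

1045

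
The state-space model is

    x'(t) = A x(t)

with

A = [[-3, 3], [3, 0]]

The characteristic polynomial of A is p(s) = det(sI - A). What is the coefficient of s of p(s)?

3

For a 2×2 matrix, det(sI - A) = s^2 - (tr A)s + det A.
tr A = -3, det A = -9.
So p(s) = s^2 + 3s - 9.
The coefficient of s is 3.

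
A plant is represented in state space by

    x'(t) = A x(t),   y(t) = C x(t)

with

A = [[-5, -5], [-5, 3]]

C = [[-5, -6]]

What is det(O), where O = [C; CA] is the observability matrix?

295

CA = [[55, 7]]
Observability matrix O = [C; CA] = [[-5, -6], [55, 7]]
det(O) = (-5)·7 - (-6)·55 = -35 - (-330) = 295
Since det(O) ≠ 0, rank(O) = 2 and the system is completely observable.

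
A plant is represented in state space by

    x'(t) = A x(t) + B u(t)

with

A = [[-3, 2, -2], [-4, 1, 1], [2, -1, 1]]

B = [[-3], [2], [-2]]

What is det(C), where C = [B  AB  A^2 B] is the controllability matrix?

AB = [[17], [12], [-10]]
A^2B = [[-7], [-66], [12]]
Controllability matrix C = [B  AB  A^2B] = [[-3, 17, -7], [2, 12, -66], [-2, -10, 12]]
Expanding along the first row, det(C) = (-3)·(12·12 - (-66)·(-10)) - 17·(2·12 - (-66)·(-2)) + (-7)·(2·(-10) - 12·(-2)) = (-3)·(-516) - 17·(-108) + (-7)·4 = 3356
Since det(C) ≠ 0, rank(C) = 3 and the system is completely controllable.

3356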